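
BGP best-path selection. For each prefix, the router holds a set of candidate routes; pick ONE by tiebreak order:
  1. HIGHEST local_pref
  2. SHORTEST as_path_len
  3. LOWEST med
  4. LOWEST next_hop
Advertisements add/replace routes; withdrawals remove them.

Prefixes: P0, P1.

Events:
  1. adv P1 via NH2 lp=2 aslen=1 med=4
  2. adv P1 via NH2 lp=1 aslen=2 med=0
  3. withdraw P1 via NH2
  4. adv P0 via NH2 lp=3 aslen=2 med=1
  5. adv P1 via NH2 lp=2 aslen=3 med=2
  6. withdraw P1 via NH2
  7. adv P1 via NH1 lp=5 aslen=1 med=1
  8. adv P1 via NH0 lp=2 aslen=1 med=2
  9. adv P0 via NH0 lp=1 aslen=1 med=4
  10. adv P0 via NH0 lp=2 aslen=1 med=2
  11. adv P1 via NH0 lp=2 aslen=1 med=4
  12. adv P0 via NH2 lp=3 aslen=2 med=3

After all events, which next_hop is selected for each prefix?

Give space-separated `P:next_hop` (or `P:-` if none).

Answer: P0:NH2 P1:NH1

Derivation:
Op 1: best P0=- P1=NH2
Op 2: best P0=- P1=NH2
Op 3: best P0=- P1=-
Op 4: best P0=NH2 P1=-
Op 5: best P0=NH2 P1=NH2
Op 6: best P0=NH2 P1=-
Op 7: best P0=NH2 P1=NH1
Op 8: best P0=NH2 P1=NH1
Op 9: best P0=NH2 P1=NH1
Op 10: best P0=NH2 P1=NH1
Op 11: best P0=NH2 P1=NH1
Op 12: best P0=NH2 P1=NH1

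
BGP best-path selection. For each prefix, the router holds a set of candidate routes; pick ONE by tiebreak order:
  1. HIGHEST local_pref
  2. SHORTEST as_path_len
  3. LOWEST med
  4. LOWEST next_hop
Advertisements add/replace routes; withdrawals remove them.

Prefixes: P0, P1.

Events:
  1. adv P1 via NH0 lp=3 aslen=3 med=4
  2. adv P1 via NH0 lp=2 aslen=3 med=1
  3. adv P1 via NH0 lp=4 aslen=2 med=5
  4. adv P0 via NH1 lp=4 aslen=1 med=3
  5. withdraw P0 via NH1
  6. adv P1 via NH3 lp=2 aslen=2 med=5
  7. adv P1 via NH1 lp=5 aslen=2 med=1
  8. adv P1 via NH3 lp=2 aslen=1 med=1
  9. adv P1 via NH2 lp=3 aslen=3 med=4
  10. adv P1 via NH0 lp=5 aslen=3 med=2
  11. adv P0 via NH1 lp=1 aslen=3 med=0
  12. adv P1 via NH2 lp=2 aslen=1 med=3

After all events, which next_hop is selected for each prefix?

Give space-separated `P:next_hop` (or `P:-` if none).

Answer: P0:NH1 P1:NH1

Derivation:
Op 1: best P0=- P1=NH0
Op 2: best P0=- P1=NH0
Op 3: best P0=- P1=NH0
Op 4: best P0=NH1 P1=NH0
Op 5: best P0=- P1=NH0
Op 6: best P0=- P1=NH0
Op 7: best P0=- P1=NH1
Op 8: best P0=- P1=NH1
Op 9: best P0=- P1=NH1
Op 10: best P0=- P1=NH1
Op 11: best P0=NH1 P1=NH1
Op 12: best P0=NH1 P1=NH1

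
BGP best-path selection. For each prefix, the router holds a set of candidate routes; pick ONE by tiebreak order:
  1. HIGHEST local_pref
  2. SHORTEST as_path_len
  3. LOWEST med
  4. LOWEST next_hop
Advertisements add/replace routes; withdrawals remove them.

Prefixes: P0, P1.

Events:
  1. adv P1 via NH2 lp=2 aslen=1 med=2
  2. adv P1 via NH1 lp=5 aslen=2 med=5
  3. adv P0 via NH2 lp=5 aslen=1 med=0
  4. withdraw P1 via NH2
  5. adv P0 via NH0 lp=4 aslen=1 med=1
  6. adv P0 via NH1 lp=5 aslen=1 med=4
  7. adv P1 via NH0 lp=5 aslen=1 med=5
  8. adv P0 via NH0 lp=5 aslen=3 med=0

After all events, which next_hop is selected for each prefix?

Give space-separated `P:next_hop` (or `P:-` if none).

Answer: P0:NH2 P1:NH0

Derivation:
Op 1: best P0=- P1=NH2
Op 2: best P0=- P1=NH1
Op 3: best P0=NH2 P1=NH1
Op 4: best P0=NH2 P1=NH1
Op 5: best P0=NH2 P1=NH1
Op 6: best P0=NH2 P1=NH1
Op 7: best P0=NH2 P1=NH0
Op 8: best P0=NH2 P1=NH0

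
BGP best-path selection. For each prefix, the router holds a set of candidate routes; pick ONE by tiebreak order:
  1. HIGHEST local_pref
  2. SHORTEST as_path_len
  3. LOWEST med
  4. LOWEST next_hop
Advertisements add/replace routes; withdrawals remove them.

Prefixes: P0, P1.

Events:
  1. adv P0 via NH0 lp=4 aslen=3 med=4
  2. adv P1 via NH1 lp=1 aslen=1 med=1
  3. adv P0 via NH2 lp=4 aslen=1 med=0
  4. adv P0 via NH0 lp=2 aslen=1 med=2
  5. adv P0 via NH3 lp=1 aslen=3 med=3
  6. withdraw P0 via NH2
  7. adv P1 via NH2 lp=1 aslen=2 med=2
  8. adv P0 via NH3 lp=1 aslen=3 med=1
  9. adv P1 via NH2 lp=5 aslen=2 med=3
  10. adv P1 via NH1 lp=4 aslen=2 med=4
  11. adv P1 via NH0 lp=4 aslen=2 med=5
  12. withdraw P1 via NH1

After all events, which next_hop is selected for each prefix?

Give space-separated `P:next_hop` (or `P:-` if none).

Op 1: best P0=NH0 P1=-
Op 2: best P0=NH0 P1=NH1
Op 3: best P0=NH2 P1=NH1
Op 4: best P0=NH2 P1=NH1
Op 5: best P0=NH2 P1=NH1
Op 6: best P0=NH0 P1=NH1
Op 7: best P0=NH0 P1=NH1
Op 8: best P0=NH0 P1=NH1
Op 9: best P0=NH0 P1=NH2
Op 10: best P0=NH0 P1=NH2
Op 11: best P0=NH0 P1=NH2
Op 12: best P0=NH0 P1=NH2

Answer: P0:NH0 P1:NH2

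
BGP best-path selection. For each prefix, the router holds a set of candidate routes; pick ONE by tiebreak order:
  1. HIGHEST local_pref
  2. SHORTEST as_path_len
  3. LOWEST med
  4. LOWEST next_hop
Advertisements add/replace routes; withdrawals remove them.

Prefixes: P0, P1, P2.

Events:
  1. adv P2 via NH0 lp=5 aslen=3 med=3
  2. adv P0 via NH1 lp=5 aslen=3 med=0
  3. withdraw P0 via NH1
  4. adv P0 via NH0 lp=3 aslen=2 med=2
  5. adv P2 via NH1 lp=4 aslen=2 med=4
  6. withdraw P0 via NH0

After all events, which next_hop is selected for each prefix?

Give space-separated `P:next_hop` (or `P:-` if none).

Answer: P0:- P1:- P2:NH0

Derivation:
Op 1: best P0=- P1=- P2=NH0
Op 2: best P0=NH1 P1=- P2=NH0
Op 3: best P0=- P1=- P2=NH0
Op 4: best P0=NH0 P1=- P2=NH0
Op 5: best P0=NH0 P1=- P2=NH0
Op 6: best P0=- P1=- P2=NH0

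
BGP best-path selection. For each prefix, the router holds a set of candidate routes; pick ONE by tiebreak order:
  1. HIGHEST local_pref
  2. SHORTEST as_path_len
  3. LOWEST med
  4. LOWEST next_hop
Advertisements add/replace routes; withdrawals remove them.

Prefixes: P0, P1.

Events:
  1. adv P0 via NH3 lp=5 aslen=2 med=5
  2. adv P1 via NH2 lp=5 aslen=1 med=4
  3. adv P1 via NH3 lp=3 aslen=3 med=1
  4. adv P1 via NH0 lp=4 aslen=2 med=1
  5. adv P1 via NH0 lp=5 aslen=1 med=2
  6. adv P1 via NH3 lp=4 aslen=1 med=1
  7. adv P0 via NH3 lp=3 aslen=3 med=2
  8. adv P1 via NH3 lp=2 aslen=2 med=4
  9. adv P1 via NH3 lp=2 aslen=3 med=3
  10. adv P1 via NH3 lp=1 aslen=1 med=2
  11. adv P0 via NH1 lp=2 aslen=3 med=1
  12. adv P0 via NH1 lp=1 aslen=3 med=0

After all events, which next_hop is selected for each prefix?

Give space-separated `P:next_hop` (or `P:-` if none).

Op 1: best P0=NH3 P1=-
Op 2: best P0=NH3 P1=NH2
Op 3: best P0=NH3 P1=NH2
Op 4: best P0=NH3 P1=NH2
Op 5: best P0=NH3 P1=NH0
Op 6: best P0=NH3 P1=NH0
Op 7: best P0=NH3 P1=NH0
Op 8: best P0=NH3 P1=NH0
Op 9: best P0=NH3 P1=NH0
Op 10: best P0=NH3 P1=NH0
Op 11: best P0=NH3 P1=NH0
Op 12: best P0=NH3 P1=NH0

Answer: P0:NH3 P1:NH0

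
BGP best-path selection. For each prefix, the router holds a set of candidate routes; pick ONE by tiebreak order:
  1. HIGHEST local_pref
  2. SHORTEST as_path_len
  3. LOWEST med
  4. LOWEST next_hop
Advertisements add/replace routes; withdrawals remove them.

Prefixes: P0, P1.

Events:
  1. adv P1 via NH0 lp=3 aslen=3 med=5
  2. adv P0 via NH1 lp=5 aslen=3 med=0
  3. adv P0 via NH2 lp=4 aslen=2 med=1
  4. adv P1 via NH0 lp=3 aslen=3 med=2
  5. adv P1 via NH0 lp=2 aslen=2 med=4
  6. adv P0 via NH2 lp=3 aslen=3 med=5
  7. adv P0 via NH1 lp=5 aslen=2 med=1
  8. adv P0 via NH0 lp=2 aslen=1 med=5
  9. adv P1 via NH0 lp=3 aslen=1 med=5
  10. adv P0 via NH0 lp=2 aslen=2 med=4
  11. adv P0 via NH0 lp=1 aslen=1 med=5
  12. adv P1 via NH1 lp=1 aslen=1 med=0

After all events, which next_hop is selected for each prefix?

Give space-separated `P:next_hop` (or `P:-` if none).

Op 1: best P0=- P1=NH0
Op 2: best P0=NH1 P1=NH0
Op 3: best P0=NH1 P1=NH0
Op 4: best P0=NH1 P1=NH0
Op 5: best P0=NH1 P1=NH0
Op 6: best P0=NH1 P1=NH0
Op 7: best P0=NH1 P1=NH0
Op 8: best P0=NH1 P1=NH0
Op 9: best P0=NH1 P1=NH0
Op 10: best P0=NH1 P1=NH0
Op 11: best P0=NH1 P1=NH0
Op 12: best P0=NH1 P1=NH0

Answer: P0:NH1 P1:NH0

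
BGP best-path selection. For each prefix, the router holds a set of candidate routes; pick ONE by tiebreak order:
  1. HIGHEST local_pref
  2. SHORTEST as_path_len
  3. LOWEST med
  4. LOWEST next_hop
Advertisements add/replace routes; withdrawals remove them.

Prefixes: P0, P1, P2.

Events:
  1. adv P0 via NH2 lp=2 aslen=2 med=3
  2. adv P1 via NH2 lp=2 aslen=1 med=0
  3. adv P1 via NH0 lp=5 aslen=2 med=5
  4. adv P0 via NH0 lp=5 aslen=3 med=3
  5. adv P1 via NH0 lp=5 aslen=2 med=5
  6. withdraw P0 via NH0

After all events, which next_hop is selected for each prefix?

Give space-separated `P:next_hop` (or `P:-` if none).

Op 1: best P0=NH2 P1=- P2=-
Op 2: best P0=NH2 P1=NH2 P2=-
Op 3: best P0=NH2 P1=NH0 P2=-
Op 4: best P0=NH0 P1=NH0 P2=-
Op 5: best P0=NH0 P1=NH0 P2=-
Op 6: best P0=NH2 P1=NH0 P2=-

Answer: P0:NH2 P1:NH0 P2:-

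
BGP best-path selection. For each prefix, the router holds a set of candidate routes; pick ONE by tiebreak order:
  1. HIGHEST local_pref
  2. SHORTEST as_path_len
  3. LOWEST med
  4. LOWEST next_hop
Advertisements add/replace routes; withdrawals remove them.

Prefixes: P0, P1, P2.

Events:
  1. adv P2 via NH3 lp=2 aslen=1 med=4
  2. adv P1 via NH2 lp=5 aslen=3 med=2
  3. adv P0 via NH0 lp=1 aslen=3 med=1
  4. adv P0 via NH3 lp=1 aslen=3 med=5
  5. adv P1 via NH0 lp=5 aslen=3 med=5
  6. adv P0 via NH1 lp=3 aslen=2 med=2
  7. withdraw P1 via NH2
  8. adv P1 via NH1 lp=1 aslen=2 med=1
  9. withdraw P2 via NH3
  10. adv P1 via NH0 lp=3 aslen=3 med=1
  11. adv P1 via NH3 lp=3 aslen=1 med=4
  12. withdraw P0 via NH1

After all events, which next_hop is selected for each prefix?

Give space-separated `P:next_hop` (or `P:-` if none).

Answer: P0:NH0 P1:NH3 P2:-

Derivation:
Op 1: best P0=- P1=- P2=NH3
Op 2: best P0=- P1=NH2 P2=NH3
Op 3: best P0=NH0 P1=NH2 P2=NH3
Op 4: best P0=NH0 P1=NH2 P2=NH3
Op 5: best P0=NH0 P1=NH2 P2=NH3
Op 6: best P0=NH1 P1=NH2 P2=NH3
Op 7: best P0=NH1 P1=NH0 P2=NH3
Op 8: best P0=NH1 P1=NH0 P2=NH3
Op 9: best P0=NH1 P1=NH0 P2=-
Op 10: best P0=NH1 P1=NH0 P2=-
Op 11: best P0=NH1 P1=NH3 P2=-
Op 12: best P0=NH0 P1=NH3 P2=-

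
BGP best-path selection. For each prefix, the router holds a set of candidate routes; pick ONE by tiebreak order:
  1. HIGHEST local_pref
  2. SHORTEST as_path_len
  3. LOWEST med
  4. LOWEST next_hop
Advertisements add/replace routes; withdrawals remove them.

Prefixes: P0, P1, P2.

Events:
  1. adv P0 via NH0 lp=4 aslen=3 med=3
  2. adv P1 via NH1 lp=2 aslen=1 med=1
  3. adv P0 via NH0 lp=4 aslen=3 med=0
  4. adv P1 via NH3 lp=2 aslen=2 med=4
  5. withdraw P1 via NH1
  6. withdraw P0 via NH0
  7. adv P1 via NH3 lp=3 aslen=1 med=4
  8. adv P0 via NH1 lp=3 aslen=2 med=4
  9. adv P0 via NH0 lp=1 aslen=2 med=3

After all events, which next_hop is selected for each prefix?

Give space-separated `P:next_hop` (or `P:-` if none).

Op 1: best P0=NH0 P1=- P2=-
Op 2: best P0=NH0 P1=NH1 P2=-
Op 3: best P0=NH0 P1=NH1 P2=-
Op 4: best P0=NH0 P1=NH1 P2=-
Op 5: best P0=NH0 P1=NH3 P2=-
Op 6: best P0=- P1=NH3 P2=-
Op 7: best P0=- P1=NH3 P2=-
Op 8: best P0=NH1 P1=NH3 P2=-
Op 9: best P0=NH1 P1=NH3 P2=-

Answer: P0:NH1 P1:NH3 P2:-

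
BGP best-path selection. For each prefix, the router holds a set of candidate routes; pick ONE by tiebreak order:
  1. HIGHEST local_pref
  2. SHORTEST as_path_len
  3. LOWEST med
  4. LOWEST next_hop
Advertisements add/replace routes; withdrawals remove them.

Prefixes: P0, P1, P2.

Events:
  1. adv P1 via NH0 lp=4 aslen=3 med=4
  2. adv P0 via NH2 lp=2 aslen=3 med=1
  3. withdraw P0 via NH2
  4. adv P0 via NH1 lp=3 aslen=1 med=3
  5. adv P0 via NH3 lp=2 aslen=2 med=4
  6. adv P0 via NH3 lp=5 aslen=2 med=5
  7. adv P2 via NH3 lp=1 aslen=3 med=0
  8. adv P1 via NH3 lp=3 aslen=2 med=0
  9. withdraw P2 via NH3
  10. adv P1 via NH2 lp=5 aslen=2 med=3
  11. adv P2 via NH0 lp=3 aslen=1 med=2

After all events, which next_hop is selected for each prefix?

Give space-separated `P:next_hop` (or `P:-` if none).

Op 1: best P0=- P1=NH0 P2=-
Op 2: best P0=NH2 P1=NH0 P2=-
Op 3: best P0=- P1=NH0 P2=-
Op 4: best P0=NH1 P1=NH0 P2=-
Op 5: best P0=NH1 P1=NH0 P2=-
Op 6: best P0=NH3 P1=NH0 P2=-
Op 7: best P0=NH3 P1=NH0 P2=NH3
Op 8: best P0=NH3 P1=NH0 P2=NH3
Op 9: best P0=NH3 P1=NH0 P2=-
Op 10: best P0=NH3 P1=NH2 P2=-
Op 11: best P0=NH3 P1=NH2 P2=NH0

Answer: P0:NH3 P1:NH2 P2:NH0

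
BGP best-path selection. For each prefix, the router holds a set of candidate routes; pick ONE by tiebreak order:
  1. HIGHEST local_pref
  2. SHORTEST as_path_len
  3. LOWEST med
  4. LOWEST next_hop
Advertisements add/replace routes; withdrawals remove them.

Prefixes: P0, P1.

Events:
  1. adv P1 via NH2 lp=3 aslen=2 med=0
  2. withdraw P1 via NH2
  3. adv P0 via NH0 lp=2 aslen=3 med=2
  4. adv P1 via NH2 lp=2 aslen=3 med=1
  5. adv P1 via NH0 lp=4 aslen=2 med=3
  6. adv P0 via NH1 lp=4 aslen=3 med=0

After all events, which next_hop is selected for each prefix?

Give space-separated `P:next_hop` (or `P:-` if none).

Answer: P0:NH1 P1:NH0

Derivation:
Op 1: best P0=- P1=NH2
Op 2: best P0=- P1=-
Op 3: best P0=NH0 P1=-
Op 4: best P0=NH0 P1=NH2
Op 5: best P0=NH0 P1=NH0
Op 6: best P0=NH1 P1=NH0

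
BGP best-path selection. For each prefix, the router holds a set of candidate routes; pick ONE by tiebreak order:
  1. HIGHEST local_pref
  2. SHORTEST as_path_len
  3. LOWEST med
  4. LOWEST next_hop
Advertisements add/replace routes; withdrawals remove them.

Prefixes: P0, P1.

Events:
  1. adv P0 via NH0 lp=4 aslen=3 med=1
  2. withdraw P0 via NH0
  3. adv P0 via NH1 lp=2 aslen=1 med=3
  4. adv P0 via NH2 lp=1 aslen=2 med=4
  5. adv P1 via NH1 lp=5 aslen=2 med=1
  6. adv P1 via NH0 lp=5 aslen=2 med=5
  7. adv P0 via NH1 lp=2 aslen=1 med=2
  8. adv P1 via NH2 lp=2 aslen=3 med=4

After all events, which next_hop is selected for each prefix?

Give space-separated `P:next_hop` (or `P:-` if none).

Answer: P0:NH1 P1:NH1

Derivation:
Op 1: best P0=NH0 P1=-
Op 2: best P0=- P1=-
Op 3: best P0=NH1 P1=-
Op 4: best P0=NH1 P1=-
Op 5: best P0=NH1 P1=NH1
Op 6: best P0=NH1 P1=NH1
Op 7: best P0=NH1 P1=NH1
Op 8: best P0=NH1 P1=NH1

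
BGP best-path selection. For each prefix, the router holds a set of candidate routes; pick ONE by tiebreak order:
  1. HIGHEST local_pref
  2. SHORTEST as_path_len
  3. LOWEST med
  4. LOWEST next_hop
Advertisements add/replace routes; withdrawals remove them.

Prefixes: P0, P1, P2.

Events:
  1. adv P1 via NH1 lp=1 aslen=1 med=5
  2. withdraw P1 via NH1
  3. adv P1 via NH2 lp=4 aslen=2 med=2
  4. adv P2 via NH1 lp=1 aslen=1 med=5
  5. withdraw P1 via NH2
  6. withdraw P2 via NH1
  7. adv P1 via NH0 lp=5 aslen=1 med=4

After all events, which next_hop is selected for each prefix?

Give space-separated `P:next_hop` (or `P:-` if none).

Op 1: best P0=- P1=NH1 P2=-
Op 2: best P0=- P1=- P2=-
Op 3: best P0=- P1=NH2 P2=-
Op 4: best P0=- P1=NH2 P2=NH1
Op 5: best P0=- P1=- P2=NH1
Op 6: best P0=- P1=- P2=-
Op 7: best P0=- P1=NH0 P2=-

Answer: P0:- P1:NH0 P2:-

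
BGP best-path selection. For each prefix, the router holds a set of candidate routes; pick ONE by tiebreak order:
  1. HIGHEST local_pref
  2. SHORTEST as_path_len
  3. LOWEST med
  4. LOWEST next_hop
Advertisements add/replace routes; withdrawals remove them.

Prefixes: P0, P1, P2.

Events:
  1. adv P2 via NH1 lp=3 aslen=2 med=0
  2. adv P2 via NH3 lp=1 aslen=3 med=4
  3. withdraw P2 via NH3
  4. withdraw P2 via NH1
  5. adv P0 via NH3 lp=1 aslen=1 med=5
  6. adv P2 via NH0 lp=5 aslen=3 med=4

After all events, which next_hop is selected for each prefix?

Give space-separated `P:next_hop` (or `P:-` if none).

Answer: P0:NH3 P1:- P2:NH0

Derivation:
Op 1: best P0=- P1=- P2=NH1
Op 2: best P0=- P1=- P2=NH1
Op 3: best P0=- P1=- P2=NH1
Op 4: best P0=- P1=- P2=-
Op 5: best P0=NH3 P1=- P2=-
Op 6: best P0=NH3 P1=- P2=NH0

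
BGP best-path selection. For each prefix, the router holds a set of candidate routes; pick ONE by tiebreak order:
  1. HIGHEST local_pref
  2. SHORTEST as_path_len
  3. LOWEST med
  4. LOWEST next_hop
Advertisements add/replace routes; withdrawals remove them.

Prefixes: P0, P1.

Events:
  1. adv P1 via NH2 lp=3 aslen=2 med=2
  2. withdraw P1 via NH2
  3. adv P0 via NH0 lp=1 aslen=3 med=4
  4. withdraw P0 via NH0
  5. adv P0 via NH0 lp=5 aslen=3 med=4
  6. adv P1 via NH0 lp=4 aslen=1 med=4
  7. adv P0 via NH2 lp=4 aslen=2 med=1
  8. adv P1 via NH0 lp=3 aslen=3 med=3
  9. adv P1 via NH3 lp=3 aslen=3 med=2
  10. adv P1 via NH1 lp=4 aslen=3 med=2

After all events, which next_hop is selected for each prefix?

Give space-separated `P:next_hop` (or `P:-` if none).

Answer: P0:NH0 P1:NH1

Derivation:
Op 1: best P0=- P1=NH2
Op 2: best P0=- P1=-
Op 3: best P0=NH0 P1=-
Op 4: best P0=- P1=-
Op 5: best P0=NH0 P1=-
Op 6: best P0=NH0 P1=NH0
Op 7: best P0=NH0 P1=NH0
Op 8: best P0=NH0 P1=NH0
Op 9: best P0=NH0 P1=NH3
Op 10: best P0=NH0 P1=NH1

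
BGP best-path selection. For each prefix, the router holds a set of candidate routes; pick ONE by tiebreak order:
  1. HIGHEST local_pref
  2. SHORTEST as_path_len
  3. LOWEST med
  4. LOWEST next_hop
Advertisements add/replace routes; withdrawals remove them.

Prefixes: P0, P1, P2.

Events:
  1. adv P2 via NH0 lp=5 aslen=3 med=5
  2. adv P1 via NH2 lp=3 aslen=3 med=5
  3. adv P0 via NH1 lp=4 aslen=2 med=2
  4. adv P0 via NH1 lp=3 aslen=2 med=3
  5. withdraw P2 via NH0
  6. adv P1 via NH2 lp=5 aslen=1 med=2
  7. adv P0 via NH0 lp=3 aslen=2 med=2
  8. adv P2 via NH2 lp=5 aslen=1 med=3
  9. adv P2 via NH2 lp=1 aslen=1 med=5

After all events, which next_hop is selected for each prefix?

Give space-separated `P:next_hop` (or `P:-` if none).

Op 1: best P0=- P1=- P2=NH0
Op 2: best P0=- P1=NH2 P2=NH0
Op 3: best P0=NH1 P1=NH2 P2=NH0
Op 4: best P0=NH1 P1=NH2 P2=NH0
Op 5: best P0=NH1 P1=NH2 P2=-
Op 6: best P0=NH1 P1=NH2 P2=-
Op 7: best P0=NH0 P1=NH2 P2=-
Op 8: best P0=NH0 P1=NH2 P2=NH2
Op 9: best P0=NH0 P1=NH2 P2=NH2

Answer: P0:NH0 P1:NH2 P2:NH2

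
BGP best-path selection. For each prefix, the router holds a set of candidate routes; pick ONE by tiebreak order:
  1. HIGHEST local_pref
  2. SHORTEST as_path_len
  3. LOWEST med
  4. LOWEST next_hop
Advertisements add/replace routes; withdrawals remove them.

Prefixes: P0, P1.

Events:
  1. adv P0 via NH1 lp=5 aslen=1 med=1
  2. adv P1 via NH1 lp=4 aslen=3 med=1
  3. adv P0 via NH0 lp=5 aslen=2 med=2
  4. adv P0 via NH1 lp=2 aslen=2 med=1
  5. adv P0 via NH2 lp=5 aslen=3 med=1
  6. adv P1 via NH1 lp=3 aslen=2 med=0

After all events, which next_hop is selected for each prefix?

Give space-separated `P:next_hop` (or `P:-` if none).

Op 1: best P0=NH1 P1=-
Op 2: best P0=NH1 P1=NH1
Op 3: best P0=NH1 P1=NH1
Op 4: best P0=NH0 P1=NH1
Op 5: best P0=NH0 P1=NH1
Op 6: best P0=NH0 P1=NH1

Answer: P0:NH0 P1:NH1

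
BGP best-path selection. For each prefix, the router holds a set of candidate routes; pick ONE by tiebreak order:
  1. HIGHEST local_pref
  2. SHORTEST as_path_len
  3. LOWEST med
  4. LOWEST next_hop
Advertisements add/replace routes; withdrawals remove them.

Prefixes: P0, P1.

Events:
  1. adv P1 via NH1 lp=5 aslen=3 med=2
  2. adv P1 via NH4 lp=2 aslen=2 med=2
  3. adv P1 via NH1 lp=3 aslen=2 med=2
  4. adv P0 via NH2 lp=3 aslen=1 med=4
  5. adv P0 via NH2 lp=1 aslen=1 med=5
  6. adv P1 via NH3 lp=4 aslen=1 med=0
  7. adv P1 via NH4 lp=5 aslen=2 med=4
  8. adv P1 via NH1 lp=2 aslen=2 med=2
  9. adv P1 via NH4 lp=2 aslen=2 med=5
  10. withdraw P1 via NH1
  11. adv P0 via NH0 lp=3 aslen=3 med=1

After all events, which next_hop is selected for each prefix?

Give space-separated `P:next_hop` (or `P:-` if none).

Op 1: best P0=- P1=NH1
Op 2: best P0=- P1=NH1
Op 3: best P0=- P1=NH1
Op 4: best P0=NH2 P1=NH1
Op 5: best P0=NH2 P1=NH1
Op 6: best P0=NH2 P1=NH3
Op 7: best P0=NH2 P1=NH4
Op 8: best P0=NH2 P1=NH4
Op 9: best P0=NH2 P1=NH3
Op 10: best P0=NH2 P1=NH3
Op 11: best P0=NH0 P1=NH3

Answer: P0:NH0 P1:NH3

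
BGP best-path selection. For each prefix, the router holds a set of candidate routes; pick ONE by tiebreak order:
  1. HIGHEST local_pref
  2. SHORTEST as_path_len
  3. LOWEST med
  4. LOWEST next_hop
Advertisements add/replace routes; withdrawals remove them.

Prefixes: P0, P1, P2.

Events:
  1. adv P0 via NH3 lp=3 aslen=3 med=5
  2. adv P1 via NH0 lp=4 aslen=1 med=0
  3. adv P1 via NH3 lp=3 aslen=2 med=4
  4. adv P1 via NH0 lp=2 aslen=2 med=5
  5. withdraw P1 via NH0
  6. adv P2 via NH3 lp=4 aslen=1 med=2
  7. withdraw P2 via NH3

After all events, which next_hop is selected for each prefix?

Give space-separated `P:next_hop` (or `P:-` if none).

Op 1: best P0=NH3 P1=- P2=-
Op 2: best P0=NH3 P1=NH0 P2=-
Op 3: best P0=NH3 P1=NH0 P2=-
Op 4: best P0=NH3 P1=NH3 P2=-
Op 5: best P0=NH3 P1=NH3 P2=-
Op 6: best P0=NH3 P1=NH3 P2=NH3
Op 7: best P0=NH3 P1=NH3 P2=-

Answer: P0:NH3 P1:NH3 P2:-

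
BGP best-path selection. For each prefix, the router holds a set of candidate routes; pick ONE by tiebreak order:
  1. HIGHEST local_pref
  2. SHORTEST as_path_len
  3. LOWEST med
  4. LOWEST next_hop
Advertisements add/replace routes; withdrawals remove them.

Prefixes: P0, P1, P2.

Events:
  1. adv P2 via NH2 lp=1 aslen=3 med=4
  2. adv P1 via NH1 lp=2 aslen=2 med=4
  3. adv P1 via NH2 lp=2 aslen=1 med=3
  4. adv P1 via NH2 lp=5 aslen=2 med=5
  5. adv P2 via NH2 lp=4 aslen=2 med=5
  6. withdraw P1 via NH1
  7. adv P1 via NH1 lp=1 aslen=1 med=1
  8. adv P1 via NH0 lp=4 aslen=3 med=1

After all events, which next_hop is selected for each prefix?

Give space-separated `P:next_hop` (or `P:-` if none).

Answer: P0:- P1:NH2 P2:NH2

Derivation:
Op 1: best P0=- P1=- P2=NH2
Op 2: best P0=- P1=NH1 P2=NH2
Op 3: best P0=- P1=NH2 P2=NH2
Op 4: best P0=- P1=NH2 P2=NH2
Op 5: best P0=- P1=NH2 P2=NH2
Op 6: best P0=- P1=NH2 P2=NH2
Op 7: best P0=- P1=NH2 P2=NH2
Op 8: best P0=- P1=NH2 P2=NH2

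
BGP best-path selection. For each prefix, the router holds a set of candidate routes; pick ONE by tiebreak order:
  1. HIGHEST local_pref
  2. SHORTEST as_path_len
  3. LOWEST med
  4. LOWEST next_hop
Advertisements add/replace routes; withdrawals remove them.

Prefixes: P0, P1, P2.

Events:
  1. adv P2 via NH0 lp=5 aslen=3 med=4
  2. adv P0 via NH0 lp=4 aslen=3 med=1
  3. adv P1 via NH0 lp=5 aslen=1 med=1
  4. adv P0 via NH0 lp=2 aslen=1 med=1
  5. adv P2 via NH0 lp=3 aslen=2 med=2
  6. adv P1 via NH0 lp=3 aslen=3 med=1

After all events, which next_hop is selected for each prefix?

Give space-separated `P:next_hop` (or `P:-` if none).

Answer: P0:NH0 P1:NH0 P2:NH0

Derivation:
Op 1: best P0=- P1=- P2=NH0
Op 2: best P0=NH0 P1=- P2=NH0
Op 3: best P0=NH0 P1=NH0 P2=NH0
Op 4: best P0=NH0 P1=NH0 P2=NH0
Op 5: best P0=NH0 P1=NH0 P2=NH0
Op 6: best P0=NH0 P1=NH0 P2=NH0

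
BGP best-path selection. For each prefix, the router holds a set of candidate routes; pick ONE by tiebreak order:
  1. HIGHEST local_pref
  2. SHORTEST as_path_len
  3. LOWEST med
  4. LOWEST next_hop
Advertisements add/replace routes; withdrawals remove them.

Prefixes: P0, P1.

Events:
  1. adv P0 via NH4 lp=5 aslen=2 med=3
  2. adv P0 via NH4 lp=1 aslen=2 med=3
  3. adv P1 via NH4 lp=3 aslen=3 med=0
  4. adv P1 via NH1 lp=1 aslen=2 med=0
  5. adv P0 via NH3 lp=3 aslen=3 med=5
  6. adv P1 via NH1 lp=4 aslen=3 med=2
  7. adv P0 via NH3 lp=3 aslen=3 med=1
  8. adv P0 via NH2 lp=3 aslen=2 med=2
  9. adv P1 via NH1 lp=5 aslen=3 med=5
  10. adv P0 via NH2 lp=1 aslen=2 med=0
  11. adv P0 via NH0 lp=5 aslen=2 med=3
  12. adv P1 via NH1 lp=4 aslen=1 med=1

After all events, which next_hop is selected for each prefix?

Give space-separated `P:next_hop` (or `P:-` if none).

Op 1: best P0=NH4 P1=-
Op 2: best P0=NH4 P1=-
Op 3: best P0=NH4 P1=NH4
Op 4: best P0=NH4 P1=NH4
Op 5: best P0=NH3 P1=NH4
Op 6: best P0=NH3 P1=NH1
Op 7: best P0=NH3 P1=NH1
Op 8: best P0=NH2 P1=NH1
Op 9: best P0=NH2 P1=NH1
Op 10: best P0=NH3 P1=NH1
Op 11: best P0=NH0 P1=NH1
Op 12: best P0=NH0 P1=NH1

Answer: P0:NH0 P1:NH1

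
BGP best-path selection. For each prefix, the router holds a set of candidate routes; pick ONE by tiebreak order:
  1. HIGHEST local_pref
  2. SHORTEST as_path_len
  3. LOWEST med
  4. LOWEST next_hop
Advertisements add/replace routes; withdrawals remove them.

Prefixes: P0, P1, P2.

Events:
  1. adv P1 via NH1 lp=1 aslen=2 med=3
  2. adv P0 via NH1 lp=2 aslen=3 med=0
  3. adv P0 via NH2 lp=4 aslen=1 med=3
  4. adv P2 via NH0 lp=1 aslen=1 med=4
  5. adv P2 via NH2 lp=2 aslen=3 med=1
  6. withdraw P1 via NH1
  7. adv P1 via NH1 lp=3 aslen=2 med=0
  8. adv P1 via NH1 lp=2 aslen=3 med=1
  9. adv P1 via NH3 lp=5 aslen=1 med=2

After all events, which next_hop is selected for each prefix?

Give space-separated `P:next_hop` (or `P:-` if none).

Answer: P0:NH2 P1:NH3 P2:NH2

Derivation:
Op 1: best P0=- P1=NH1 P2=-
Op 2: best P0=NH1 P1=NH1 P2=-
Op 3: best P0=NH2 P1=NH1 P2=-
Op 4: best P0=NH2 P1=NH1 P2=NH0
Op 5: best P0=NH2 P1=NH1 P2=NH2
Op 6: best P0=NH2 P1=- P2=NH2
Op 7: best P0=NH2 P1=NH1 P2=NH2
Op 8: best P0=NH2 P1=NH1 P2=NH2
Op 9: best P0=NH2 P1=NH3 P2=NH2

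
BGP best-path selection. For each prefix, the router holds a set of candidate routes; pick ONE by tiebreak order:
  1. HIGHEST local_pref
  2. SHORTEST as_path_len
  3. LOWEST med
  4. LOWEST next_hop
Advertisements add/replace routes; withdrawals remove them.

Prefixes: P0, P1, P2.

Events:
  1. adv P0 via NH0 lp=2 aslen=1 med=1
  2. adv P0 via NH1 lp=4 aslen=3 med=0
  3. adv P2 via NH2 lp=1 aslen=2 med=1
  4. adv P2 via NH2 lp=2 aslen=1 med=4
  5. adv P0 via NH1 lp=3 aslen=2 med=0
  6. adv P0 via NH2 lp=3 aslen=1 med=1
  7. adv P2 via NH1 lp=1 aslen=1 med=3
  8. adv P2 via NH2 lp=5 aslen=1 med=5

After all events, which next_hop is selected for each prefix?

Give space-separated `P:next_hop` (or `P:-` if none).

Op 1: best P0=NH0 P1=- P2=-
Op 2: best P0=NH1 P1=- P2=-
Op 3: best P0=NH1 P1=- P2=NH2
Op 4: best P0=NH1 P1=- P2=NH2
Op 5: best P0=NH1 P1=- P2=NH2
Op 6: best P0=NH2 P1=- P2=NH2
Op 7: best P0=NH2 P1=- P2=NH2
Op 8: best P0=NH2 P1=- P2=NH2

Answer: P0:NH2 P1:- P2:NH2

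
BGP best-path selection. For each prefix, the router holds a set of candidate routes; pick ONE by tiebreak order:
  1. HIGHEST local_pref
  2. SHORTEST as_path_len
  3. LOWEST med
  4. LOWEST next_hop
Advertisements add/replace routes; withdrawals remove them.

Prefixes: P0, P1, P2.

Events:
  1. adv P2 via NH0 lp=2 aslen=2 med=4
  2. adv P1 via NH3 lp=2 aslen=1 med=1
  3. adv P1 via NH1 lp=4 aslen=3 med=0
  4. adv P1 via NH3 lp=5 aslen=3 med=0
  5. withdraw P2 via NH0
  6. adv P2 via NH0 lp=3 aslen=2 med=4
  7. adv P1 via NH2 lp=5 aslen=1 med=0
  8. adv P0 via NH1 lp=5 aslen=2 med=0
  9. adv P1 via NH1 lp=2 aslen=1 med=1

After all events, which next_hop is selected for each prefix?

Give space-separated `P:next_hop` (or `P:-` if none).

Answer: P0:NH1 P1:NH2 P2:NH0

Derivation:
Op 1: best P0=- P1=- P2=NH0
Op 2: best P0=- P1=NH3 P2=NH0
Op 3: best P0=- P1=NH1 P2=NH0
Op 4: best P0=- P1=NH3 P2=NH0
Op 5: best P0=- P1=NH3 P2=-
Op 6: best P0=- P1=NH3 P2=NH0
Op 7: best P0=- P1=NH2 P2=NH0
Op 8: best P0=NH1 P1=NH2 P2=NH0
Op 9: best P0=NH1 P1=NH2 P2=NH0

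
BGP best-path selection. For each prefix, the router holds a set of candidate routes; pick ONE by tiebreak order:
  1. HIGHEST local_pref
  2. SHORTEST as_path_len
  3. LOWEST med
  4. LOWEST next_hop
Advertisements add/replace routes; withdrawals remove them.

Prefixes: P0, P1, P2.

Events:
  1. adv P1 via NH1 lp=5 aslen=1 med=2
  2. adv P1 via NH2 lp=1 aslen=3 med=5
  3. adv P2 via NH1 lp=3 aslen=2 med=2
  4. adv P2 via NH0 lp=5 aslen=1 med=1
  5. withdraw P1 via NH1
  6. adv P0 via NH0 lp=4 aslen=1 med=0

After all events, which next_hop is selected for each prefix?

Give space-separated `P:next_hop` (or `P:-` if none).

Answer: P0:NH0 P1:NH2 P2:NH0

Derivation:
Op 1: best P0=- P1=NH1 P2=-
Op 2: best P0=- P1=NH1 P2=-
Op 3: best P0=- P1=NH1 P2=NH1
Op 4: best P0=- P1=NH1 P2=NH0
Op 5: best P0=- P1=NH2 P2=NH0
Op 6: best P0=NH0 P1=NH2 P2=NH0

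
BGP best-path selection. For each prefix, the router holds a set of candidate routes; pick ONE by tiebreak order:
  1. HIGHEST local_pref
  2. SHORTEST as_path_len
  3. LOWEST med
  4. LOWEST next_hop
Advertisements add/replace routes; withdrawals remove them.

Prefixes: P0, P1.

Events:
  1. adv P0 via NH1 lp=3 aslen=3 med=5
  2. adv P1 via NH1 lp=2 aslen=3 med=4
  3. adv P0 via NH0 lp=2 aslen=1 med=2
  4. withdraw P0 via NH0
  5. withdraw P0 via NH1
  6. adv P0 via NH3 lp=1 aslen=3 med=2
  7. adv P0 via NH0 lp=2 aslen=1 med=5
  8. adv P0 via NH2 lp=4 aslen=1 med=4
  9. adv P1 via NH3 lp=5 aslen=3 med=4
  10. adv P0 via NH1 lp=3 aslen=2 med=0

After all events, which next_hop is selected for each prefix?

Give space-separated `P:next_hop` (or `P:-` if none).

Answer: P0:NH2 P1:NH3

Derivation:
Op 1: best P0=NH1 P1=-
Op 2: best P0=NH1 P1=NH1
Op 3: best P0=NH1 P1=NH1
Op 4: best P0=NH1 P1=NH1
Op 5: best P0=- P1=NH1
Op 6: best P0=NH3 P1=NH1
Op 7: best P0=NH0 P1=NH1
Op 8: best P0=NH2 P1=NH1
Op 9: best P0=NH2 P1=NH3
Op 10: best P0=NH2 P1=NH3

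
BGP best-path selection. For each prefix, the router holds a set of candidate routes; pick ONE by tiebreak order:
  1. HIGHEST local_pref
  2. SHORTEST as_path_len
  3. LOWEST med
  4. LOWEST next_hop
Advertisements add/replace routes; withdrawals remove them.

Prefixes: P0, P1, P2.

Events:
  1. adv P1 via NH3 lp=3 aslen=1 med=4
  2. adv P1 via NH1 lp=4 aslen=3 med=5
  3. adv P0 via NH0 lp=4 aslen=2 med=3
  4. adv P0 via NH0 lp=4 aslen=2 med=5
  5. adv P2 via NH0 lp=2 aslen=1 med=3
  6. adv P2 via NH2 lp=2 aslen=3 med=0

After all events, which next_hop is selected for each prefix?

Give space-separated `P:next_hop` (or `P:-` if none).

Op 1: best P0=- P1=NH3 P2=-
Op 2: best P0=- P1=NH1 P2=-
Op 3: best P0=NH0 P1=NH1 P2=-
Op 4: best P0=NH0 P1=NH1 P2=-
Op 5: best P0=NH0 P1=NH1 P2=NH0
Op 6: best P0=NH0 P1=NH1 P2=NH0

Answer: P0:NH0 P1:NH1 P2:NH0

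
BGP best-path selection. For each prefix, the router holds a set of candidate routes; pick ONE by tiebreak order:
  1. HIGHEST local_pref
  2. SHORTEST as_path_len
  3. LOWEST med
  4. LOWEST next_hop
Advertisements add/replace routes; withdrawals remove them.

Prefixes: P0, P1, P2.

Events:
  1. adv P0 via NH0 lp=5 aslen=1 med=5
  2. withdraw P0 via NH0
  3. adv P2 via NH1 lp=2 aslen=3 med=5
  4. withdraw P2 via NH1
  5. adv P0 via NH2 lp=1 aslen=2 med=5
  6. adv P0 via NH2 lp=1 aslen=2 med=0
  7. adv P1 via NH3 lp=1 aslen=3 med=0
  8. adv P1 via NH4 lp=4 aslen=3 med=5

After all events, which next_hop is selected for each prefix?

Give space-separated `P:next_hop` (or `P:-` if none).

Op 1: best P0=NH0 P1=- P2=-
Op 2: best P0=- P1=- P2=-
Op 3: best P0=- P1=- P2=NH1
Op 4: best P0=- P1=- P2=-
Op 5: best P0=NH2 P1=- P2=-
Op 6: best P0=NH2 P1=- P2=-
Op 7: best P0=NH2 P1=NH3 P2=-
Op 8: best P0=NH2 P1=NH4 P2=-

Answer: P0:NH2 P1:NH4 P2:-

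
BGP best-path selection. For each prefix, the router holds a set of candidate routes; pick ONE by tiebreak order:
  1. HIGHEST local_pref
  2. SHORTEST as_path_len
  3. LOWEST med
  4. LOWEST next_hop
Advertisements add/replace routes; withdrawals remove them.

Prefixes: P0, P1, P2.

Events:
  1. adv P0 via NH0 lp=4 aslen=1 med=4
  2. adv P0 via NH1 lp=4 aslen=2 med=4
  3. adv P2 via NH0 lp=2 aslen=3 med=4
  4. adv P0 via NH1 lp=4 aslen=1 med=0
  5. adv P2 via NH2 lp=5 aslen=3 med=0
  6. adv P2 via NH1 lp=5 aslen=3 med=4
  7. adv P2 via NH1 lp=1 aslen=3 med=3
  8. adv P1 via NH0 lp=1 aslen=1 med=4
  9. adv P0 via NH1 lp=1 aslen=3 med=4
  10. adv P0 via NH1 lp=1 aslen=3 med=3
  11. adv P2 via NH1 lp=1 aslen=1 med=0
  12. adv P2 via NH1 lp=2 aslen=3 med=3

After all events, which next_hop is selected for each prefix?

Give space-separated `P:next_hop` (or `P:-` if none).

Op 1: best P0=NH0 P1=- P2=-
Op 2: best P0=NH0 P1=- P2=-
Op 3: best P0=NH0 P1=- P2=NH0
Op 4: best P0=NH1 P1=- P2=NH0
Op 5: best P0=NH1 P1=- P2=NH2
Op 6: best P0=NH1 P1=- P2=NH2
Op 7: best P0=NH1 P1=- P2=NH2
Op 8: best P0=NH1 P1=NH0 P2=NH2
Op 9: best P0=NH0 P1=NH0 P2=NH2
Op 10: best P0=NH0 P1=NH0 P2=NH2
Op 11: best P0=NH0 P1=NH0 P2=NH2
Op 12: best P0=NH0 P1=NH0 P2=NH2

Answer: P0:NH0 P1:NH0 P2:NH2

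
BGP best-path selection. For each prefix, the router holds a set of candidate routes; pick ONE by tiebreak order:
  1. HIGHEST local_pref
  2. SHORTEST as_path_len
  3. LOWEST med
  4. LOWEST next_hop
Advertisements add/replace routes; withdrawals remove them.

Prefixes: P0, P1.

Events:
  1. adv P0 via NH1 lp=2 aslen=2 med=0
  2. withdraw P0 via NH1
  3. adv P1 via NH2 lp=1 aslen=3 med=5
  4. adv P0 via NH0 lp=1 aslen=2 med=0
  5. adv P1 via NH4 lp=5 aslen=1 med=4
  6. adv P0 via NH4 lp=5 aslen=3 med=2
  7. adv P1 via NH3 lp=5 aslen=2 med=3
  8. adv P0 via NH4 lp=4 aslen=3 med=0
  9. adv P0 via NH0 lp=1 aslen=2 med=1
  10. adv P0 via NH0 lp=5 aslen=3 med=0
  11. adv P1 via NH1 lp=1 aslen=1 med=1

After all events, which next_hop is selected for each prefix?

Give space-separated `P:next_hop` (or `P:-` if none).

Answer: P0:NH0 P1:NH4

Derivation:
Op 1: best P0=NH1 P1=-
Op 2: best P0=- P1=-
Op 3: best P0=- P1=NH2
Op 4: best P0=NH0 P1=NH2
Op 5: best P0=NH0 P1=NH4
Op 6: best P0=NH4 P1=NH4
Op 7: best P0=NH4 P1=NH4
Op 8: best P0=NH4 P1=NH4
Op 9: best P0=NH4 P1=NH4
Op 10: best P0=NH0 P1=NH4
Op 11: best P0=NH0 P1=NH4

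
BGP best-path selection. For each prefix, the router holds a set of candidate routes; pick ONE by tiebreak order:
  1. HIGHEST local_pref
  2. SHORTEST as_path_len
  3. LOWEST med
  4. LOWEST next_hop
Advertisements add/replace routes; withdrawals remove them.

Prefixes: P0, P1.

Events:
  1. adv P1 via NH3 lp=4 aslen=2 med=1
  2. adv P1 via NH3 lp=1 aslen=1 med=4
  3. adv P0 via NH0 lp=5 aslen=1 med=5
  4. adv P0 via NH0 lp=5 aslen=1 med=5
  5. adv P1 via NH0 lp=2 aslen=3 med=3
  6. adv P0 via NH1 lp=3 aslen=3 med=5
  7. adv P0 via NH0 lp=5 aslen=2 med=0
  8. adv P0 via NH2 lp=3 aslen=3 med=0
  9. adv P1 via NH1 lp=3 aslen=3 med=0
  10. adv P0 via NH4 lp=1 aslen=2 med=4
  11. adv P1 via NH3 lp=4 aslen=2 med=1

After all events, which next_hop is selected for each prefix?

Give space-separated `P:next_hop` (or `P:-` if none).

Op 1: best P0=- P1=NH3
Op 2: best P0=- P1=NH3
Op 3: best P0=NH0 P1=NH3
Op 4: best P0=NH0 P1=NH3
Op 5: best P0=NH0 P1=NH0
Op 6: best P0=NH0 P1=NH0
Op 7: best P0=NH0 P1=NH0
Op 8: best P0=NH0 P1=NH0
Op 9: best P0=NH0 P1=NH1
Op 10: best P0=NH0 P1=NH1
Op 11: best P0=NH0 P1=NH3

Answer: P0:NH0 P1:NH3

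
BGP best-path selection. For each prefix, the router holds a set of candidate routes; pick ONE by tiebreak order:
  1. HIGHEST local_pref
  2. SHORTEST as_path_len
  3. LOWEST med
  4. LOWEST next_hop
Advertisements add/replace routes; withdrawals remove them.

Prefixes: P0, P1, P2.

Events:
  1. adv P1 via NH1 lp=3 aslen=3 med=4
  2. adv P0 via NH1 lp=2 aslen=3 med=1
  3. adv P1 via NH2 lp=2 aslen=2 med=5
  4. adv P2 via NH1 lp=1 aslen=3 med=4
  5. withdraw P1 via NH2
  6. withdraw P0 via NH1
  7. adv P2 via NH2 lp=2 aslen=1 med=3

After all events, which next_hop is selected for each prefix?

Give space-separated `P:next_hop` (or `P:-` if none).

Op 1: best P0=- P1=NH1 P2=-
Op 2: best P0=NH1 P1=NH1 P2=-
Op 3: best P0=NH1 P1=NH1 P2=-
Op 4: best P0=NH1 P1=NH1 P2=NH1
Op 5: best P0=NH1 P1=NH1 P2=NH1
Op 6: best P0=- P1=NH1 P2=NH1
Op 7: best P0=- P1=NH1 P2=NH2

Answer: P0:- P1:NH1 P2:NH2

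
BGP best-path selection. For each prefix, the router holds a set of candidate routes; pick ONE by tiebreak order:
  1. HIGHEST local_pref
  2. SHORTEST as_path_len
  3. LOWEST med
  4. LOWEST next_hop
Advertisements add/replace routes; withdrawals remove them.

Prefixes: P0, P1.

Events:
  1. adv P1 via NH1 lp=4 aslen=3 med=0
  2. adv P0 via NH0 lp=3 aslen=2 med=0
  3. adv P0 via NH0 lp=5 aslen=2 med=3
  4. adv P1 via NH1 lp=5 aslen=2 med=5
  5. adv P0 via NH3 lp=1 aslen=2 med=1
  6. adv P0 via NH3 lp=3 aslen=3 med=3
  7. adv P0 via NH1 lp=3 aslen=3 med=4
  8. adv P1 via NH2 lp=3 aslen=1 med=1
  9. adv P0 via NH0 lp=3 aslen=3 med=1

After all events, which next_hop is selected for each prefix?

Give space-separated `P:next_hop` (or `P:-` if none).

Op 1: best P0=- P1=NH1
Op 2: best P0=NH0 P1=NH1
Op 3: best P0=NH0 P1=NH1
Op 4: best P0=NH0 P1=NH1
Op 5: best P0=NH0 P1=NH1
Op 6: best P0=NH0 P1=NH1
Op 7: best P0=NH0 P1=NH1
Op 8: best P0=NH0 P1=NH1
Op 9: best P0=NH0 P1=NH1

Answer: P0:NH0 P1:NH1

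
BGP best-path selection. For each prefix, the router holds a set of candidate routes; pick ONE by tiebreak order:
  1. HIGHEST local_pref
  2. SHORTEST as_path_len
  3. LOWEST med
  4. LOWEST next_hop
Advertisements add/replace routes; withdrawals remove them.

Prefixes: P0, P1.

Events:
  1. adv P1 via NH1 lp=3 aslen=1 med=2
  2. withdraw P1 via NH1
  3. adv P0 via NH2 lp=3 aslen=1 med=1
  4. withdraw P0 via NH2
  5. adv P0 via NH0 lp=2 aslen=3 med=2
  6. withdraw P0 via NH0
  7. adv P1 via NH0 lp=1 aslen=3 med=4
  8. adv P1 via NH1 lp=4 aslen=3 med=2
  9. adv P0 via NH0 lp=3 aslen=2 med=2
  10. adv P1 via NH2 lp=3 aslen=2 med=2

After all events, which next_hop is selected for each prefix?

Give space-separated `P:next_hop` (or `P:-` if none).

Answer: P0:NH0 P1:NH1

Derivation:
Op 1: best P0=- P1=NH1
Op 2: best P0=- P1=-
Op 3: best P0=NH2 P1=-
Op 4: best P0=- P1=-
Op 5: best P0=NH0 P1=-
Op 6: best P0=- P1=-
Op 7: best P0=- P1=NH0
Op 8: best P0=- P1=NH1
Op 9: best P0=NH0 P1=NH1
Op 10: best P0=NH0 P1=NH1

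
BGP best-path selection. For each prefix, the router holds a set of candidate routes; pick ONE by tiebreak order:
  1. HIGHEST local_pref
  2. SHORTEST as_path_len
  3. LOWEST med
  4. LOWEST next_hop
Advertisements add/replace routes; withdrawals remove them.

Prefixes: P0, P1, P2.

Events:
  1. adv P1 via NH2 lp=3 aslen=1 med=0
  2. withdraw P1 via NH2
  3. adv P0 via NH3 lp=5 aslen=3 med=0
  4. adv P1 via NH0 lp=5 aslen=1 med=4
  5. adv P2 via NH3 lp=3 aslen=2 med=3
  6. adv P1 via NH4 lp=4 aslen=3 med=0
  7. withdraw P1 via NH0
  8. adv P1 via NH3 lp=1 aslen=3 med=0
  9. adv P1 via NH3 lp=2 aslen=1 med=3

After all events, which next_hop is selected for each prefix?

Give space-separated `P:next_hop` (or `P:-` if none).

Op 1: best P0=- P1=NH2 P2=-
Op 2: best P0=- P1=- P2=-
Op 3: best P0=NH3 P1=- P2=-
Op 4: best P0=NH3 P1=NH0 P2=-
Op 5: best P0=NH3 P1=NH0 P2=NH3
Op 6: best P0=NH3 P1=NH0 P2=NH3
Op 7: best P0=NH3 P1=NH4 P2=NH3
Op 8: best P0=NH3 P1=NH4 P2=NH3
Op 9: best P0=NH3 P1=NH4 P2=NH3

Answer: P0:NH3 P1:NH4 P2:NH3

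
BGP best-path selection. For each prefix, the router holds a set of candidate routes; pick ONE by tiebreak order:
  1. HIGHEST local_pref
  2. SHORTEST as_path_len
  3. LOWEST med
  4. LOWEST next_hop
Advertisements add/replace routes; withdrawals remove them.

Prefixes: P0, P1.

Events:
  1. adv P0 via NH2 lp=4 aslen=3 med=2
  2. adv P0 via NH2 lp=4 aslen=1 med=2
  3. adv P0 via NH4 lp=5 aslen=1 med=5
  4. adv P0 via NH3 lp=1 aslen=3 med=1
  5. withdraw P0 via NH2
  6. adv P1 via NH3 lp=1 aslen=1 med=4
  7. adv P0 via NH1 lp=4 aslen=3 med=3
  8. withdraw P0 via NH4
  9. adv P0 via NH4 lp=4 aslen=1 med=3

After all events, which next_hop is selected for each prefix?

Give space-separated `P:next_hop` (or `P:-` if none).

Answer: P0:NH4 P1:NH3

Derivation:
Op 1: best P0=NH2 P1=-
Op 2: best P0=NH2 P1=-
Op 3: best P0=NH4 P1=-
Op 4: best P0=NH4 P1=-
Op 5: best P0=NH4 P1=-
Op 6: best P0=NH4 P1=NH3
Op 7: best P0=NH4 P1=NH3
Op 8: best P0=NH1 P1=NH3
Op 9: best P0=NH4 P1=NH3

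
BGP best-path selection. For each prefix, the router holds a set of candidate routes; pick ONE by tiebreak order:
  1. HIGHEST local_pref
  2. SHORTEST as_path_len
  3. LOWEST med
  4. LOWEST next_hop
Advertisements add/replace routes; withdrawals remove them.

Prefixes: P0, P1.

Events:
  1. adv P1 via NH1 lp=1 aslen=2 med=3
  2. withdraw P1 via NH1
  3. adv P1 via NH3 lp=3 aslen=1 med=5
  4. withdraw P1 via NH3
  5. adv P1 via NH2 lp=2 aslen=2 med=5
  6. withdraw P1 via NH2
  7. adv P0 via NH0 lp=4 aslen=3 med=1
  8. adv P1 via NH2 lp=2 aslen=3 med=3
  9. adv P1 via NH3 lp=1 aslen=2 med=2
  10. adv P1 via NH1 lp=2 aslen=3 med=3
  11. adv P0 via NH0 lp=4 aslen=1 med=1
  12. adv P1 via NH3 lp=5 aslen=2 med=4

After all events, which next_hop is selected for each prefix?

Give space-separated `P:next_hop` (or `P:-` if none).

Op 1: best P0=- P1=NH1
Op 2: best P0=- P1=-
Op 3: best P0=- P1=NH3
Op 4: best P0=- P1=-
Op 5: best P0=- P1=NH2
Op 6: best P0=- P1=-
Op 7: best P0=NH0 P1=-
Op 8: best P0=NH0 P1=NH2
Op 9: best P0=NH0 P1=NH2
Op 10: best P0=NH0 P1=NH1
Op 11: best P0=NH0 P1=NH1
Op 12: best P0=NH0 P1=NH3

Answer: P0:NH0 P1:NH3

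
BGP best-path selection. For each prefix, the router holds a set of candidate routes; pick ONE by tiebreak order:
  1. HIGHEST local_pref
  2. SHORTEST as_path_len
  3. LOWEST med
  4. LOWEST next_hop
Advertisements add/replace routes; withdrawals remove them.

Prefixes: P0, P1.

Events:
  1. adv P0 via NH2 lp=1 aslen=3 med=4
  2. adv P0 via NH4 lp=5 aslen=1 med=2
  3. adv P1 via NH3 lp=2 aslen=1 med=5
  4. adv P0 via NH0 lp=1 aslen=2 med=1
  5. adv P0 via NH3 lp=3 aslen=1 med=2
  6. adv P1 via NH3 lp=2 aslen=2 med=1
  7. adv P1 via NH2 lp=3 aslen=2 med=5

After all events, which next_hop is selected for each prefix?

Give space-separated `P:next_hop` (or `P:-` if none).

Answer: P0:NH4 P1:NH2

Derivation:
Op 1: best P0=NH2 P1=-
Op 2: best P0=NH4 P1=-
Op 3: best P0=NH4 P1=NH3
Op 4: best P0=NH4 P1=NH3
Op 5: best P0=NH4 P1=NH3
Op 6: best P0=NH4 P1=NH3
Op 7: best P0=NH4 P1=NH2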